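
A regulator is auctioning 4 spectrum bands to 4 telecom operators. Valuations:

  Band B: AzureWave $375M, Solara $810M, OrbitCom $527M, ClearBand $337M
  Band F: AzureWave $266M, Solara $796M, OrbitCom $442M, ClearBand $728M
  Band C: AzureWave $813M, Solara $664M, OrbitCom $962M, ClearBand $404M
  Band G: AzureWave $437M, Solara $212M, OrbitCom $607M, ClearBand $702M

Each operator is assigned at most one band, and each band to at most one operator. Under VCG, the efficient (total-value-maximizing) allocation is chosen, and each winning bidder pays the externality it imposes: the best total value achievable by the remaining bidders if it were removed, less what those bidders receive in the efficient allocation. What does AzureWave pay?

AzureWave pays $355M.

Efficient allocation: AzureWave→Band C ($813M), Solara→Band B ($810M), OrbitCom→Band G ($607M), ClearBand→Band F ($728M); total welfare W = $2958M.
AzureWave receives Band C at value $813M, so the others get W − 813 = $2145M.
Without AzureWave: best allocation of the remaining 3 bidders over all 4 bands is Solara→Band B ($810M), OrbitCom→Band C ($962M), ClearBand→Band F ($728M), total $2500M.
VCG payment = (others' best without AzureWave) − (others' welfare with AzureWave) = 2500 − 2145 = $355M.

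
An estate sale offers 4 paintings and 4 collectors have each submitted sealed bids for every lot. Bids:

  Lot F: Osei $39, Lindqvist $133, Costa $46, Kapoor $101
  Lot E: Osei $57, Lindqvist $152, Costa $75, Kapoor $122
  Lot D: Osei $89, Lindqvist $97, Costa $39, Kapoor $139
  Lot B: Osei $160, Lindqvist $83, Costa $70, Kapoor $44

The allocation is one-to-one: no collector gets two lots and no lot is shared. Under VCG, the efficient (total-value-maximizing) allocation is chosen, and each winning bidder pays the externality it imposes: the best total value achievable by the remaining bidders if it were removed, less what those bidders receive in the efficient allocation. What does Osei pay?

Efficient allocation: Osei→Lot B ($160), Lindqvist→Lot F ($133), Costa→Lot E ($75), Kapoor→Lot D ($139); total welfare W = $507.
Osei receives Lot B at value $160, so the others get W − 160 = $347.
Without Osei: best allocation of the remaining 3 bidders over all 4 lots is Lindqvist→Lot E ($152), Costa→Lot B ($70), Kapoor→Lot D ($139), total $361.
VCG payment = (others' best without Osei) − (others' welfare with Osei) = 361 − 347 = $14.

Osei pays $14.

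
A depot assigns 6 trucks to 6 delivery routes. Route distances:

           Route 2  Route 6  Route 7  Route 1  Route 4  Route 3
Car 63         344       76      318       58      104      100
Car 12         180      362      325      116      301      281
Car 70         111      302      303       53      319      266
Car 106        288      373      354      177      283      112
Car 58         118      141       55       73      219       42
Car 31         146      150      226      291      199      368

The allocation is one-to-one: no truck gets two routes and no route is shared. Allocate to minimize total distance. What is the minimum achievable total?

This is a one-to-one assignment (minimum-cost bipartite matching).
Optimal: Car 63→Route 4 (104 km), Car 12→Route 1 (116 km), Car 70→Route 2 (111 km), Car 106→Route 3 (112 km), Car 58→Route 7 (55 km), Car 31→Route 6 (150 km) — total 104+116+111+112+55+150 = 648 km.
Next-best assignment: Car 63→Route 4, Car 12→Route 2, Car 70→Route 1, Car 106→Route 3, Car 58→Route 7, Car 31→Route 6 = 654 km.

Min total: 648 km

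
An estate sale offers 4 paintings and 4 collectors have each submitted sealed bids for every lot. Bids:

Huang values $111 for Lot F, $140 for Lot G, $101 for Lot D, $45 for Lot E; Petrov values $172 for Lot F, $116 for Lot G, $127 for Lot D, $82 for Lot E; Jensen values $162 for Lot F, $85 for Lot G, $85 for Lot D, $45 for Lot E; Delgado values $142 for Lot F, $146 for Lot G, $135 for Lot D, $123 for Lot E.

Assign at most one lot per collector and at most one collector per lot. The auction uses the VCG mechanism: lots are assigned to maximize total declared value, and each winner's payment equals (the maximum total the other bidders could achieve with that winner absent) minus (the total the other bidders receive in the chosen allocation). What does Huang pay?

Huang pays $23.

Efficient allocation: Huang→Lot G ($140), Petrov→Lot D ($127), Jensen→Lot F ($162), Delgado→Lot E ($123); total welfare W = $552.
Huang receives Lot G at value $140, so the others get W − 140 = $412.
Without Huang: best allocation of the remaining 3 bidders over all 4 lots is Petrov→Lot D ($127), Jensen→Lot F ($162), Delgado→Lot G ($146), total $435.
VCG payment = (others' best without Huang) − (others' welfare with Huang) = 435 − 412 = $23.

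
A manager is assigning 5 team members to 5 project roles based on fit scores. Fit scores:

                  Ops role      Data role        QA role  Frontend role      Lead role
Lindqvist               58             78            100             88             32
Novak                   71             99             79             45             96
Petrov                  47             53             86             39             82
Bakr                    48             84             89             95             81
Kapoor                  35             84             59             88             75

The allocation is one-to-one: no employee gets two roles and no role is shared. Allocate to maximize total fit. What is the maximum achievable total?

Maximum total: 432 pts

Optimal: Lindqvist→QA role (100 pts), Novak→Ops role (71 pts), Petrov→Lead role (82 pts), Bakr→Frontend role (95 pts), Kapoor→Data role (84 pts) — total 100+71+82+95+84 = 432 pts.
Max-entry greedy (repeatedly take the single best remaining cell) gives 411 pts, worse by 21.
Next-best assignment: Lindqvist→QA role, Novak→Ops role, Petrov→Lead role, Bakr→Data role, Kapoor→Frontend role = 425 pts.
Swapping Kapoor↔Lindqvist (Kapoor→QA role 59 pts, Lindqvist→Data role 78 pts) loses 47.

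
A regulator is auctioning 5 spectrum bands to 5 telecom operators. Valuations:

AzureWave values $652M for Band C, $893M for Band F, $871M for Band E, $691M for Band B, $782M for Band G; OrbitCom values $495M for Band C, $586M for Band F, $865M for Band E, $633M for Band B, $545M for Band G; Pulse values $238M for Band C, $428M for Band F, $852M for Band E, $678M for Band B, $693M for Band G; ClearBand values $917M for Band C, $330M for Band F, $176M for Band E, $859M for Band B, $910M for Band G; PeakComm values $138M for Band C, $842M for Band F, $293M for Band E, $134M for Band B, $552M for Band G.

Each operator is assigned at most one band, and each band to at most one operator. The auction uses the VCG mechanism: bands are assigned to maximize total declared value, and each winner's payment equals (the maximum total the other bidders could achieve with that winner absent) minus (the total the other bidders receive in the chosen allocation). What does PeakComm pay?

Efficient allocation: AzureWave→Band G ($782M), OrbitCom→Band E ($865M), Pulse→Band B ($678M), ClearBand→Band C ($917M), PeakComm→Band F ($842M); total welfare W = $4084M.
PeakComm receives Band F at value $842M, so the others get W − 842 = $3242M.
Without PeakComm: best allocation of the remaining 4 bidders over all 5 bands is AzureWave→Band F ($893M), OrbitCom→Band E ($865M), Pulse→Band G ($693M), ClearBand→Band C ($917M), total $3368M.
VCG payment = (others' best without PeakComm) − (others' welfare with PeakComm) = 3368 − 3242 = $126M.

PeakComm pays $126M.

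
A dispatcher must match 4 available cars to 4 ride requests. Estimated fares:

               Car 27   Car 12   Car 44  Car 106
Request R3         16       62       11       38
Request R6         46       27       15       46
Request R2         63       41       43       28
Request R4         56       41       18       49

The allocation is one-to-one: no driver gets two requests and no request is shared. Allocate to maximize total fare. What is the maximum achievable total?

Maximum total: $207

This is the linear assignment problem.
Optimal: Car 27→Request R4 ($56), Car 12→Request R3 ($62), Car 44→Request R2 ($43), Car 106→Request R6 ($46) — total 56+62+43+46 = $207.
Row-greedy (each driver in turn takes its best remaining request) gives $189, worse by 18.
Next-best assignment: Car 27→Request R6, Car 12→Request R3, Car 44→Request R2, Car 106→Request R4 = $200.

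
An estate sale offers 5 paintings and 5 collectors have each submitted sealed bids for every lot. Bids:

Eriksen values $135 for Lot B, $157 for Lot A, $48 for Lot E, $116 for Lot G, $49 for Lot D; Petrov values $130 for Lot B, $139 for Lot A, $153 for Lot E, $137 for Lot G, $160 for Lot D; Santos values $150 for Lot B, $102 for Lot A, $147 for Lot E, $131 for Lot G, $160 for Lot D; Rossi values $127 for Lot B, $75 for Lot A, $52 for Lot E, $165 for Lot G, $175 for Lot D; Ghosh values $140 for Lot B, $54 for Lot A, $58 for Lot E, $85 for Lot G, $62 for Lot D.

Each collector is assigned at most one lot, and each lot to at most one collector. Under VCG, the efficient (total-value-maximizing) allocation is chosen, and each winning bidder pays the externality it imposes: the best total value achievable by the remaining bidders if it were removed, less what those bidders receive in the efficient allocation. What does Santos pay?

Efficient allocation: Eriksen→Lot A ($157), Petrov→Lot E ($153), Santos→Lot D ($160), Rossi→Lot G ($165), Ghosh→Lot B ($140); total welfare W = $775.
Santos receives Lot D at value $160, so the others get W − 160 = $615.
Without Santos: best allocation of the remaining 4 bidders over all 5 lots is Eriksen→Lot A ($157), Petrov→Lot E ($153), Rossi→Lot D ($175), Ghosh→Lot B ($140), total $625.
VCG payment = (others' best without Santos) − (others' welfare with Santos) = 625 − 615 = $10.

Santos pays $10.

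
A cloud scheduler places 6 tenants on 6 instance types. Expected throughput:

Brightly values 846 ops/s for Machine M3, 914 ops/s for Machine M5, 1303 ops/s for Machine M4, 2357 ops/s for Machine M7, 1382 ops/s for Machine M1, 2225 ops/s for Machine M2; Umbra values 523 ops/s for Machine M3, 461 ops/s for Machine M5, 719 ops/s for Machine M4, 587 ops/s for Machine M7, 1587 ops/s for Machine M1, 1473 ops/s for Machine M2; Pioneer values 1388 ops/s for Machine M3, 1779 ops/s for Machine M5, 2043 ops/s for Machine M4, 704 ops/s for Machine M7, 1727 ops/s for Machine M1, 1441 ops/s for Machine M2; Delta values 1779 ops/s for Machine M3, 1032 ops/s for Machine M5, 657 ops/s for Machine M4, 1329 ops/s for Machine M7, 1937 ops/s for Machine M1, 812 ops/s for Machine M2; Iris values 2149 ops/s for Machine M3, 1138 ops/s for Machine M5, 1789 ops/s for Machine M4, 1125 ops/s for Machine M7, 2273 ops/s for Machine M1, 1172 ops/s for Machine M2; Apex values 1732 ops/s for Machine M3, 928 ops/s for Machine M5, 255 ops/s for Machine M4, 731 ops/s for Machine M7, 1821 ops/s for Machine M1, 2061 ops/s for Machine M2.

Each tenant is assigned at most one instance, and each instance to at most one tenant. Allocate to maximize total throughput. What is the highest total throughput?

Optimal: Brightly→Machine M7 (2357 ops/s), Umbra→Machine M1 (1587 ops/s), Pioneer→Machine M5 (1779 ops/s), Delta→Machine M3 (1779 ops/s), Iris→Machine M4 (1789 ops/s), Apex→Machine M2 (2061 ops/s) — total 2357+1587+1779+1779+1789+2061 = 11352 ops/s.
Row-greedy (each tenant in turn takes its best remaining instance) gives 9866 ops/s, worse by 1486.
Next-best assignment: Brightly→Machine M7, Umbra→Machine M1, Pioneer→Machine M4, Delta→Machine M5, Iris→Machine M3, Apex→Machine M2 = 11229 ops/s.
No other one-to-one assignment exceeds 11352 ops/s.

Max total: 11352 ops/s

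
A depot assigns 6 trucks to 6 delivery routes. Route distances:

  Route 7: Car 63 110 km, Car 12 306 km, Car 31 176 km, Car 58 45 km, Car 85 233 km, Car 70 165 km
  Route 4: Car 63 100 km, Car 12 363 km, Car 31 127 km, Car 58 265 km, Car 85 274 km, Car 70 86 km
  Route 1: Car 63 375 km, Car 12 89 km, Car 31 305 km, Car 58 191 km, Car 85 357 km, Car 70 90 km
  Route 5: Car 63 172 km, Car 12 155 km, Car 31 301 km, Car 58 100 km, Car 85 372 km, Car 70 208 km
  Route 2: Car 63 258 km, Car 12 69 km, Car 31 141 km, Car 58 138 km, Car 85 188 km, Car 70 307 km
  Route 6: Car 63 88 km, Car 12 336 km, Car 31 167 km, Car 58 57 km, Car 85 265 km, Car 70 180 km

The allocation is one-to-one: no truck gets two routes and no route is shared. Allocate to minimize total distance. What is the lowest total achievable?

Optimal: Car 63→Route 6 (88 km), Car 12→Route 5 (155 km), Car 31→Route 4 (127 km), Car 58→Route 7 (45 km), Car 85→Route 2 (188 km), Car 70→Route 1 (90 km) — total 88+155+127+45+188+90 = 693 km.
Row-greedy (each truck in turn takes its cheapest remaining route) gives 894 km, worse by 201.
Checked against all permutations: 693 km is optimal.

Min total: 693 km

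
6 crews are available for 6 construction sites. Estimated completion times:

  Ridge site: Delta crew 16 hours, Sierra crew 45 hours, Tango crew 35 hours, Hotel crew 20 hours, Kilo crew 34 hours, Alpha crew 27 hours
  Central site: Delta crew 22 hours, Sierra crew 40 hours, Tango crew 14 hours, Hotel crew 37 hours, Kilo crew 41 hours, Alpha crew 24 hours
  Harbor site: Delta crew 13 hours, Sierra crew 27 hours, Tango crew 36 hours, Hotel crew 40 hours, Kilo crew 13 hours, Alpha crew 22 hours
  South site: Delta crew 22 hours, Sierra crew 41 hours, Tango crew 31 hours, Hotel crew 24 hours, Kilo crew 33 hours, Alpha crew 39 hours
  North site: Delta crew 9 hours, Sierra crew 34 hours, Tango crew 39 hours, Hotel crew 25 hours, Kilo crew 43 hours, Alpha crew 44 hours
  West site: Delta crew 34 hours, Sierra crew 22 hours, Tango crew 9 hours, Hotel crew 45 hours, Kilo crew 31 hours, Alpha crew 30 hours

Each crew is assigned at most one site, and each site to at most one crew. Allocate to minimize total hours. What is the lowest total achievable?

Min total: 109 hours

This is the linear assignment problem.
Optimal: Delta crew→North site (9 hours), Sierra crew→West site (22 hours), Tango crew→Central site (14 hours), Hotel crew→South site (24 hours), Kilo crew→Harbor site (13 hours), Alpha crew→Ridge site (27 hours) — total 9+22+14+24+13+27 = 109 hours.
Min-entry greedy (repeatedly take the single cheapest remaining cell) gives 116 hours, worse by 7.
Next-best assignment: Delta crew→North site, Sierra crew→South site, Tango crew→West site, Hotel crew→Ridge site, Kilo crew→Harbor site, Alpha crew→Central site = 116 hours.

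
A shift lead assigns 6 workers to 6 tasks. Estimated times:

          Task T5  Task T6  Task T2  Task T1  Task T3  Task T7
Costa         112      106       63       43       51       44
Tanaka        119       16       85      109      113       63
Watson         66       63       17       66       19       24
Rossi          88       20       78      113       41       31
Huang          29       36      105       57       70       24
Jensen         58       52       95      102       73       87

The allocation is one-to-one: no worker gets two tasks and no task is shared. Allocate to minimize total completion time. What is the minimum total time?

Treat this as an assignment problem: match each worker to one task.
Optimal: Costa→Task T1 (43 min), Tanaka→Task T6 (16 min), Watson→Task T2 (17 min), Rossi→Task T3 (41 min), Huang→Task T7 (24 min), Jensen→Task T5 (58 min) — total 43+16+17+41+24+58 = 199 min.
Row-greedy (each worker in turn takes its cheapest remaining task) gives 209 min, worse by 10.
Swapping Tanaka↔Huang (Tanaka→Task T7 63 min, Huang→Task T6 36 min) adds 59.

Minimum total: 199 min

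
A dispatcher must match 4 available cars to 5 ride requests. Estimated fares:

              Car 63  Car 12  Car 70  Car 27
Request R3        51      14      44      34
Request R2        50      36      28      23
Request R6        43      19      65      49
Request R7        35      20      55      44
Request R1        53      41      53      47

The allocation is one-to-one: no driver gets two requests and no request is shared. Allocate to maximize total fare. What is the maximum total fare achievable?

This is the linear assignment problem.
Optimal: Car 63→Request R3 ($51), Car 12→Request R1 ($41), Car 70→Request R6 ($65), Car 27→Request R7 ($44) — total 51+41+65+44 = $201.
Row-greedy (each driver in turn takes its best remaining request) gives $198, worse by 3.
Swapping Car 27↔Car 12 (Car 27→Request R1 $47, Car 12→Request R7 $20) loses 18.
Every other assignment is strictly worse.

Maximum total: $201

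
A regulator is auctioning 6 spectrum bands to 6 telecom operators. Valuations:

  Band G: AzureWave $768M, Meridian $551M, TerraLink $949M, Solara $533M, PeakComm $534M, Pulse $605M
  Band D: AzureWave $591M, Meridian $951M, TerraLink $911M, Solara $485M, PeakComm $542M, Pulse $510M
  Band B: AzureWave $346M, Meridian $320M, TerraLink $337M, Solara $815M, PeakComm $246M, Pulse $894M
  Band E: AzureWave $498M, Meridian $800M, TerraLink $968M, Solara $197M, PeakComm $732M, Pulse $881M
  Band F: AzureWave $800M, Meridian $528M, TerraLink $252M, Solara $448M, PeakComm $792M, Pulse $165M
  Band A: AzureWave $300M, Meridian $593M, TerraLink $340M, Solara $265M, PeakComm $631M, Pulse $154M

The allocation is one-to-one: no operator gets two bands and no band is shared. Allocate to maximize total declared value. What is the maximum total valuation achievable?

Max total: $5027M

This is a one-to-one assignment (maximum-weight bipartite matching).
Optimal: AzureWave→Band F ($800M), Meridian→Band D ($951M), TerraLink→Band G ($949M), Solara→Band B ($815M), PeakComm→Band A ($631M), Pulse→Band E ($881M) — total 800+951+949+815+631+881 = $5027M.
Max-entry greedy (repeatedly take the single best remaining cell) gives $4777M, worse by 250.
Every other assignment is strictly worse.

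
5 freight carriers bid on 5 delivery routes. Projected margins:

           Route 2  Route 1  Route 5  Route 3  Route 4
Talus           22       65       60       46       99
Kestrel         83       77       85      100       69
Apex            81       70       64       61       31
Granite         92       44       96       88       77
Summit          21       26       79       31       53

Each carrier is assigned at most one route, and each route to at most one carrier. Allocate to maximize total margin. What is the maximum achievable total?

Maximum total: $440k

Optimal: Talus→Route 4 ($99k), Kestrel→Route 3 ($100k), Apex→Route 1 ($70k), Granite→Route 2 ($92k), Summit→Route 5 ($79k) — total 99+100+70+92+79 = $440k.
Row-greedy (each carrier in turn takes its best remaining route) gives $402k, worse by 38.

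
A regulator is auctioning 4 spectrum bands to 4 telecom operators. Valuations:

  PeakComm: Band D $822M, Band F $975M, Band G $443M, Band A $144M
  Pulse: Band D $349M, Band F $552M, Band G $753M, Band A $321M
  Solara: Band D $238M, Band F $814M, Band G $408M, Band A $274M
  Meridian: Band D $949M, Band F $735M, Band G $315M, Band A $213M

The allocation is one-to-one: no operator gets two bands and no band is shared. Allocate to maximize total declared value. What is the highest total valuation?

Treat this as an assignment problem: match each operator to one band.
Optimal: PeakComm→Band F ($975M), Pulse→Band G ($753M), Solara→Band A ($274M), Meridian→Band D ($949M) — total 975+753+274+949 = $2951M.
Every other assignment is strictly worse.

Maximum total: $2951M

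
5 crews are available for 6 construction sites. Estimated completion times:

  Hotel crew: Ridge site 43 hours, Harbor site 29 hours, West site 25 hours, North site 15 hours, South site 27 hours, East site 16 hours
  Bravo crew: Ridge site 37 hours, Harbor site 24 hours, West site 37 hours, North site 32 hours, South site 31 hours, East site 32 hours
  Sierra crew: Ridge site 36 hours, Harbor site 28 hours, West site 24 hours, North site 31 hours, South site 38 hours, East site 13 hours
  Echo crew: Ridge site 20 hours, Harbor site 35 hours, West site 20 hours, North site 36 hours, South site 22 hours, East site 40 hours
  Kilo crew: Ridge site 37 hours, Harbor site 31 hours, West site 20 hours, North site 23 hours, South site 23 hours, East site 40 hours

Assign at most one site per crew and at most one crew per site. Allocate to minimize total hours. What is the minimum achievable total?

Optimal: Hotel crew→North site (15 hours), Bravo crew→Harbor site (24 hours), Sierra crew→East site (13 hours), Echo crew→Ridge site (20 hours), Kilo crew→West site (20 hours) — total 15+24+13+20+20 = 92 hours.
Next-best assignment: Hotel crew→North site, Bravo crew→Harbor site, Sierra crew→East site, Echo crew→South site, Kilo crew→West site = 94 hours.
Swapping Hotel crew↔Sierra crew (Hotel crew→East site 16 hours, Sierra crew→North site 31 hours) adds 19.

Min total: 92 hours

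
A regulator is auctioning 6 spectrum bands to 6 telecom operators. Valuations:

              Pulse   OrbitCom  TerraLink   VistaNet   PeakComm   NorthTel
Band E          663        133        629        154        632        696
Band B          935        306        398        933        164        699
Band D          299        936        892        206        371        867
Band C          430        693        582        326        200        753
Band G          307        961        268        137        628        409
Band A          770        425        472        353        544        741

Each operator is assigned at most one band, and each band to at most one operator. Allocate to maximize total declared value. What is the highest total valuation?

Max total: $4941M

Optimal: Pulse→Band A ($770M), OrbitCom→Band G ($961M), TerraLink→Band D ($892M), VistaNet→Band B ($933M), PeakComm→Band E ($632M), NorthTel→Band C ($753M) — total 770+961+892+933+632+753 = $4941M.
Column-greedy (each band in turn goes to its best remaining operator) gives $4130M, worse by 811.
Next-best assignment: Pulse→Band E, OrbitCom→Band G, TerraLink→Band D, VistaNet→Band B, PeakComm→Band A, NorthTel→Band C = $4746M.
Swapping TerraLink↔VistaNet (TerraLink→Band B $398M, VistaNet→Band D $206M) loses 1221.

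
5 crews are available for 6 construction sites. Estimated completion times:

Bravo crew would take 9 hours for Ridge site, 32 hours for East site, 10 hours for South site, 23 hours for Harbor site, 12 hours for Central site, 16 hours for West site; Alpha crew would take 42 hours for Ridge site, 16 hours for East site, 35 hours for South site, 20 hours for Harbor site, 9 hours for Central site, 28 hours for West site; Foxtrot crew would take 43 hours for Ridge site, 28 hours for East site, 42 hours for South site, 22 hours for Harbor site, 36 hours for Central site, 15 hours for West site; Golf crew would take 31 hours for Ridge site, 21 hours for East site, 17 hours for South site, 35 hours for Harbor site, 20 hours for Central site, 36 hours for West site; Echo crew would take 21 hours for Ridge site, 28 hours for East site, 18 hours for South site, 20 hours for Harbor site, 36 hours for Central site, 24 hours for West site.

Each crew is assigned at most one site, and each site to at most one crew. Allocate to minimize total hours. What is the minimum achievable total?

Minimum total: 70 hours

Optimal: Bravo crew→Ridge site (9 hours), Alpha crew→Central site (9 hours), Foxtrot crew→West site (15 hours), Golf crew→South site (17 hours), Echo crew→Harbor site (20 hours) — total 9+9+15+17+20 = 70 hours.
Column-greedy (each site in turn goes to its cheapest remaining crew) gives 98 hours, worse by 28.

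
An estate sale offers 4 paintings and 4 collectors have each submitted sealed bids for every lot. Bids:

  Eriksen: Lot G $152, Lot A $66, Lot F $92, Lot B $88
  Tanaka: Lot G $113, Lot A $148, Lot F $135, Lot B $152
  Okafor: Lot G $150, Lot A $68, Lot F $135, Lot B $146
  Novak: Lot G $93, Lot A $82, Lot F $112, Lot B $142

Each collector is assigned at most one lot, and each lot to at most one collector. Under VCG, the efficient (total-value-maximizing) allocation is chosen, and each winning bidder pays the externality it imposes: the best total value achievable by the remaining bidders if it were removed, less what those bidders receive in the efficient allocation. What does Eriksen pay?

Eriksen pays $15.

Efficient allocation: Eriksen→Lot G ($152), Tanaka→Lot A ($148), Okafor→Lot F ($135), Novak→Lot B ($142); total welfare W = $577.
Eriksen receives Lot G at value $152, so the others get W − 152 = $425.
Without Eriksen: best allocation of the remaining 3 bidders over all 4 lots is Tanaka→Lot A ($148), Okafor→Lot G ($150), Novak→Lot B ($142), total $440.
VCG payment = (others' best without Eriksen) − (others' welfare with Eriksen) = 440 − 425 = $15.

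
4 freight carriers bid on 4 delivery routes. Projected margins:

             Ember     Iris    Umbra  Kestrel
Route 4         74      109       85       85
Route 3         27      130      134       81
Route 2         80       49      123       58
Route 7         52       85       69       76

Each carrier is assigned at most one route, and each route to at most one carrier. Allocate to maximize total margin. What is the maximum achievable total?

This is a one-to-one assignment (maximum-weight bipartite matching).
Optimal: Ember→Route 4 ($74k), Iris→Route 3 ($130k), Umbra→Route 2 ($123k), Kestrel→Route 7 ($76k) — total 74+130+123+76 = $403k.
Max-entry greedy (repeatedly take the single best remaining cell) gives $399k, worse by 4.

Max total: $403k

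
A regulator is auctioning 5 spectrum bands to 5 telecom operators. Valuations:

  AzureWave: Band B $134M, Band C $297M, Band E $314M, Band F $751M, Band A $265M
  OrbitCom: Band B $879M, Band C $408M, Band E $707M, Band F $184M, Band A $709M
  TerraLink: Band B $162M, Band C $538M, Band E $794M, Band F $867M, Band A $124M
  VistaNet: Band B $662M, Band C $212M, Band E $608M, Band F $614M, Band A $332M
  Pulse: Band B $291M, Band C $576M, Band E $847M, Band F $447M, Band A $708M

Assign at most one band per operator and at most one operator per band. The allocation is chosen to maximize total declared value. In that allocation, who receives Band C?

This is the linear assignment problem.
Optimal: AzureWave→Band F ($751M), OrbitCom→Band A ($709M), TerraLink→Band C ($538M), VistaNet→Band B ($662M), Pulse→Band E ($847M) — total 751+709+538+662+847 = $3507M.
Column-greedy (each band in turn goes to its best remaining operator) gives $3332M, worse by 175.
Every other assignment is strictly worse.
TerraLink's own top band is Band F ($867M), but forcing TerraLink→Band F and reassigning the rest optimally gives only $3382M — worse by 125.

TerraLink receives Band C.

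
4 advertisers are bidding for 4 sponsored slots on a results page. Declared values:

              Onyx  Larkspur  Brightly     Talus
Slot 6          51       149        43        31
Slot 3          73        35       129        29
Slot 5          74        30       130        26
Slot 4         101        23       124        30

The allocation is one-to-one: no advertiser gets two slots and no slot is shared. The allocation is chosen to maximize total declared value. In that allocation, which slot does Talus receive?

Talus receives Slot 3.

Optimal: Onyx→Slot 4 ($101), Larkspur→Slot 6 ($149), Brightly→Slot 5 ($130), Talus→Slot 3 ($29) — total 101+149+130+29 = $409.
Column-greedy (each slot in turn goes to its best remaining advertiser) gives $382, worse by 27.
Swapping Onyx↔Talus (Onyx→Slot 3 $73, Talus→Slot 4 $30) loses 27.
No other one-to-one assignment exceeds $409.
Talus's own top slot is Slot 6 ($31), but forcing Talus→Slot 6 and reassigning the rest optimally gives only $297 — worse by 112.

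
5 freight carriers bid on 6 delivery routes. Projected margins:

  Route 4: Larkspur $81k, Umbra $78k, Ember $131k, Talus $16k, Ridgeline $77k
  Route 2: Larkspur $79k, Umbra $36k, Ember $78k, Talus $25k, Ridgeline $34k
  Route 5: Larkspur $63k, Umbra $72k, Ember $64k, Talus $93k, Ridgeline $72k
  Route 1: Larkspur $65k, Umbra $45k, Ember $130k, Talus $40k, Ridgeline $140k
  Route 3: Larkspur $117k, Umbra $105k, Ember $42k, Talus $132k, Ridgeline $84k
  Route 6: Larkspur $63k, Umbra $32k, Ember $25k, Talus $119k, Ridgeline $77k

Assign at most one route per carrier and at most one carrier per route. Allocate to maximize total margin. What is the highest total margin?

Maximum total: $579k

Optimal: Larkspur→Route 3 ($117k), Umbra→Route 5 ($72k), Ember→Route 4 ($131k), Talus→Route 6 ($119k), Ridgeline→Route 1 ($140k) — total 117+72+131+119+140 = $579k.
Column-greedy (each route in turn goes to its best remaining carrier) gives $548k, worse by 31.
Swapping Umbra↔Ridgeline (Umbra→Route 1 $45k, Ridgeline→Route 5 $72k) loses 95.
No other one-to-one assignment exceeds $579k.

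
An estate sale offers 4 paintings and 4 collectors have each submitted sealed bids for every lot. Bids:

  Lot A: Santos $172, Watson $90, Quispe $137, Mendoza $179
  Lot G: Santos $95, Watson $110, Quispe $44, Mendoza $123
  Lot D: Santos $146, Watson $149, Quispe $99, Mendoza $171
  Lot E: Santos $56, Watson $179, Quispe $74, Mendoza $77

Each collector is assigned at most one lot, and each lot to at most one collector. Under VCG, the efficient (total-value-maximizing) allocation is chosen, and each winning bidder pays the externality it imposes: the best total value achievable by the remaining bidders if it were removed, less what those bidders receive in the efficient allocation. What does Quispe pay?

Efficient allocation: Santos→Lot D ($146), Watson→Lot E ($179), Quispe→Lot A ($137), Mendoza→Lot G ($123); total welfare W = $585.
Quispe receives Lot A at value $137, so the others get W − 137 = $448.
Without Quispe: best allocation of the remaining 3 bidders over all 4 lots is Santos→Lot A ($172), Watson→Lot E ($179), Mendoza→Lot D ($171), total $522.
VCG payment = (others' best without Quispe) − (others' welfare with Quispe) = 522 − 448 = $74.

Quispe pays $74.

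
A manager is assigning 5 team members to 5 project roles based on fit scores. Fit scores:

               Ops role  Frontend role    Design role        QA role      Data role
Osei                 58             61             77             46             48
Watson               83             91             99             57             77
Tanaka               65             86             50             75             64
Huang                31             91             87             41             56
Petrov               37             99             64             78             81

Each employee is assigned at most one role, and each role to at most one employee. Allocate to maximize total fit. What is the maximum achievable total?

Max total: 407 pts

This is a one-to-one assignment (maximum-weight bipartite matching).
Optimal: Osei→Design role (77 pts), Watson→Ops role (83 pts), Tanaka→QA role (75 pts), Huang→Frontend role (91 pts), Petrov→Data role (81 pts) — total 77+83+75+91+81 = 407 pts.
Max-entry greedy (repeatedly take the single best remaining cell) gives 387 pts, worse by 20.
Next-best assignment: Osei→Ops role, Watson→Design role, Tanaka→QA role, Huang→Frontend role, Petrov→Data role = 404 pts.
Every other assignment is strictly worse.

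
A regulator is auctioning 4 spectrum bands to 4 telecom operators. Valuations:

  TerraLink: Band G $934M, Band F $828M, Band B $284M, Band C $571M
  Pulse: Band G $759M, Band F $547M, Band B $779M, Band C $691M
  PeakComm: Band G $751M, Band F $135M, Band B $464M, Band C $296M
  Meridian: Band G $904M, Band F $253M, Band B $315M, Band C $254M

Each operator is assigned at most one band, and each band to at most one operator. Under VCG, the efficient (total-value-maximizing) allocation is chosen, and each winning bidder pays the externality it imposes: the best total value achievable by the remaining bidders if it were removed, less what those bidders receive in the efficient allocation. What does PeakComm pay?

Efficient allocation: TerraLink→Band F ($828M), Pulse→Band C ($691M), PeakComm→Band B ($464M), Meridian→Band G ($904M); total welfare W = $2887M.
PeakComm receives Band B at value $464M, so the others get W − 464 = $2423M.
Without PeakComm: best allocation of the remaining 3 bidders over all 4 bands is TerraLink→Band F ($828M), Pulse→Band B ($779M), Meridian→Band G ($904M), total $2511M.
VCG payment = (others' best without PeakComm) − (others' welfare with PeakComm) = 2511 − 2423 = $88M.

PeakComm pays $88M.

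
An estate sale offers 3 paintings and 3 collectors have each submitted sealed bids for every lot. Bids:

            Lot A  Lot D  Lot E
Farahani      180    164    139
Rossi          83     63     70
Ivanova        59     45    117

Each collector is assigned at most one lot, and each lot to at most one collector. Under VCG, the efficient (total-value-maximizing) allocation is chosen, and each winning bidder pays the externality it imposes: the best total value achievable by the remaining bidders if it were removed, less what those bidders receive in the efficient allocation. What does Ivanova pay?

Efficient allocation: Farahani→Lot D ($164), Rossi→Lot A ($83), Ivanova→Lot E ($117); total welfare W = $364.
Ivanova receives Lot E at value $117, so the others get W − 117 = $247.
Without Ivanova: best allocation of the remaining 2 bidders over all 3 lots is Farahani→Lot A ($180), Rossi→Lot E ($70), total $250.
VCG payment = (others' best without Ivanova) − (others' welfare with Ivanova) = 250 − 247 = $3.

Ivanova pays $3.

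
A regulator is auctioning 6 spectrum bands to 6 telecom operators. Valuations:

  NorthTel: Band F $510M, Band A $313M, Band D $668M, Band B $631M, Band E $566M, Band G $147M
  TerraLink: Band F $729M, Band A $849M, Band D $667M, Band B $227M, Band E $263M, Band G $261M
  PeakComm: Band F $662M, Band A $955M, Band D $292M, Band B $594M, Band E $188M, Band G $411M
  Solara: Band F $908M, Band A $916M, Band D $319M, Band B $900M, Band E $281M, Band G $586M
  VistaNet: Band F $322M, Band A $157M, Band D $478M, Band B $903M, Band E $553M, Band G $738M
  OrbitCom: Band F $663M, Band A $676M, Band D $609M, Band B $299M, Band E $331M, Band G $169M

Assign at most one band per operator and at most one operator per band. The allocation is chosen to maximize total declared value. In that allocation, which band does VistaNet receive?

Optimal: NorthTel→Band E ($566M), TerraLink→Band F ($729M), PeakComm→Band A ($955M), Solara→Band B ($900M), VistaNet→Band G ($738M), OrbitCom→Band D ($609M) — total 566+729+955+900+738+609 = $4497M.
Row-greedy (each operator in turn takes its best remaining band) gives $4148M, worse by 349.
Every other assignment is strictly worse.
VistaNet's own top band is Band B ($903M), but forcing VistaNet→Band B and reassigning the rest optimally gives only $4348M — worse by 149.

VistaNet receives Band G.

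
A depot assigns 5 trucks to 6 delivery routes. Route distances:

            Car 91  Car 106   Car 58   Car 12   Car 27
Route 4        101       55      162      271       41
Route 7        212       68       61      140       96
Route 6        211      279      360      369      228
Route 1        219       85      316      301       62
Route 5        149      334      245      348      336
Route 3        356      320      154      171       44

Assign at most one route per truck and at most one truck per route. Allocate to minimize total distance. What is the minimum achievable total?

Min total: 498 km

Treat this as an assignment problem: match each truck to one route.
Optimal: Car 91→Route 5 (149 km), Car 106→Route 4 (55 km), Car 58→Route 7 (61 km), Car 12→Route 3 (171 km), Car 27→Route 1 (62 km) — total 149+55+61+171+62 = 498 km.
Row-greedy (each truck in turn takes its cheapest remaining route) gives 852 km, worse by 354.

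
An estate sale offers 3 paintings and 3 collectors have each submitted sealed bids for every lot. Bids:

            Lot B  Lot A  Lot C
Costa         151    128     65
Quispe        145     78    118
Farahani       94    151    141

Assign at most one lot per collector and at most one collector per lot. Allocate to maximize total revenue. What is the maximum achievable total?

Optimal: Costa→Lot B ($151), Quispe→Lot C ($118), Farahani→Lot A ($151) — total 151+118+151 = $420.
Swapping Quispe↔Farahani (Quispe→Lot A $78, Farahani→Lot C $141) loses 50.
Checked against all permutations: $420 is optimal.

Maximum total: $420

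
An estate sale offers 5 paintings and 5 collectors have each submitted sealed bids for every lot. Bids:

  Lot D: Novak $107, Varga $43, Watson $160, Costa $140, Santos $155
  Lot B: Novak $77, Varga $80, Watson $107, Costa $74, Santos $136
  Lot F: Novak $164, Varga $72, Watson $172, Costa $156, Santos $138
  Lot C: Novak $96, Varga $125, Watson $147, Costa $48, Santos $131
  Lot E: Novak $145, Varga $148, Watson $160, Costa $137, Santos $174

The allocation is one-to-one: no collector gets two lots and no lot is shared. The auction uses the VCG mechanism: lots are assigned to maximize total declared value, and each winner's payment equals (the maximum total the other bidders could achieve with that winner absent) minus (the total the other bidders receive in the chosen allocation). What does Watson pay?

Efficient allocation: Novak→Lot F ($164), Varga→Lot E ($148), Watson→Lot C ($147), Costa→Lot D ($140), Santos→Lot B ($136); total welfare W = $735.
Watson receives Lot C at value $147, so the others get W − 147 = $588.
Without Watson: best allocation of the remaining 4 bidders over all 5 lots is Novak→Lot F ($164), Varga→Lot C ($125), Costa→Lot D ($140), Santos→Lot E ($174), total $603.
VCG payment = (others' best without Watson) − (others' welfare with Watson) = 603 − 588 = $15.

Watson pays $15.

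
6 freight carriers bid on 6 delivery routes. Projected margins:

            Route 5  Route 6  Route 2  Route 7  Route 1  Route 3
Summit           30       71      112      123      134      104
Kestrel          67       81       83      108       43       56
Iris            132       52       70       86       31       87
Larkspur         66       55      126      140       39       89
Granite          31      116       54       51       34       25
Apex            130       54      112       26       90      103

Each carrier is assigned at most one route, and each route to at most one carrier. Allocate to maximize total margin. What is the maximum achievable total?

Max total: $719k

Optimal: Summit→Route 1 ($134k), Kestrel→Route 7 ($108k), Iris→Route 5 ($132k), Larkspur→Route 2 ($126k), Granite→Route 6 ($116k), Apex→Route 3 ($103k) — total 134+108+132+126+116+103 = $719k.
Max-entry greedy (repeatedly take the single best remaining cell) gives $690k, worse by 29.
Next-best assignment: Summit→Route 1, Kestrel→Route 2, Iris→Route 5, Larkspur→Route 7, Granite→Route 6, Apex→Route 3 = $708k.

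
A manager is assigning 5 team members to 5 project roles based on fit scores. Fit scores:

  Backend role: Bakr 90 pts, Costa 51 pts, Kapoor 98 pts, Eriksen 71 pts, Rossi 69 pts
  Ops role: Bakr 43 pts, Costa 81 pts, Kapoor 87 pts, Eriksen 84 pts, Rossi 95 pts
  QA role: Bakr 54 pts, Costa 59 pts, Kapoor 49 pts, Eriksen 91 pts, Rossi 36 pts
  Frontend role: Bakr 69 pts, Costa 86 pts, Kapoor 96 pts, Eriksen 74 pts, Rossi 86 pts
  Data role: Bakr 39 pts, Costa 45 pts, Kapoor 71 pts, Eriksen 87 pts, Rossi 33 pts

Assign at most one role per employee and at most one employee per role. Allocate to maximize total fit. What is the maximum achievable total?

Optimal: Bakr→Backend role (90 pts), Costa→Frontend role (86 pts), Kapoor→Data role (71 pts), Eriksen→QA role (91 pts), Rossi→Ops role (95 pts) — total 90+86+71+91+95 = 433 pts.
Row-greedy (each employee in turn takes its best remaining role) gives 387 pts, worse by 46.
Next-best assignment: Bakr→Backend role, Costa→QA role, Kapoor→Frontend role, Eriksen→Data role, Rossi→Ops role = 427 pts.
Swapping Costa↔Bakr (Costa→Backend role 51 pts, Bakr→Frontend role 69 pts) loses 56.
Every other assignment is strictly worse.

Max total: 433 pts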